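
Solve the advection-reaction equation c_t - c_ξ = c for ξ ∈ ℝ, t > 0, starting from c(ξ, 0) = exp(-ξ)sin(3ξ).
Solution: Substitute c = exp(-ξ)u.
Then c_ξ = exp(-ξ)(u_ξ - u), c_t = exp(-ξ)u_t; substituting and dividing by exp(-ξ), the lower-order terms cancel: u_t - u_ξ = 0 (standard advection equation).
Data for u: u(ξ,0) = exp(ξ)c(ξ,0) = sin(3ξ).
By characteristics (dξ/dt = -1), u(ξ,t) = f(ξ + t) with f = u(·, 0).
So u(ξ,t) = sin(3t + 3ξ), and c(ξ,t) = exp(-ξ)u(ξ,t).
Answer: c(ξ, t) = exp(-ξ)sin(3t + 3ξ)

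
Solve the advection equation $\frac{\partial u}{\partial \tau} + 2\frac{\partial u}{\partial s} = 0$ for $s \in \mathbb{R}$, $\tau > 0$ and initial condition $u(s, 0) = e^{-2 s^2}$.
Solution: By characteristics ($ds/d\tau = 2$), $u(s,\tau) = f(s - 2\tau)$ with $f = u( \cdot , 0)$.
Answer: $u(s, \tau) = e^{-2 (-2 \tau + s)^2}$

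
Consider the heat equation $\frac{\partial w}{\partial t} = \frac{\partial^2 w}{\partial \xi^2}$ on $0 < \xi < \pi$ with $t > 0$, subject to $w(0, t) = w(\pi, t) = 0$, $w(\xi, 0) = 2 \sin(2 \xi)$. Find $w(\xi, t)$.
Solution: Using separation of variables $w = X(\xi)T(t)$:
Eigenfunctions: $\sin(n\xi)$, $n = 1, 2, 3, \ldots$
General solution: $w(\xi, t) = \sum c_n \sin(n\xi) e^{-n^2 t}$
Matching $w(\xi,0) = 2 \sin(2 \xi)$ term by term: $c_2=2$.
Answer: $w(\xi, t) = 2 e^{-4 t} \sin(2 \xi)$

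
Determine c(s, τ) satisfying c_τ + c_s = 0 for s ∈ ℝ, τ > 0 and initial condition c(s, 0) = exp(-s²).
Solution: By characteristics (ds/dτ = 1), c(s,τ) = f(s - τ) with f = c(·, 0).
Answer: c(s, τ) = exp(-(s - τ)²)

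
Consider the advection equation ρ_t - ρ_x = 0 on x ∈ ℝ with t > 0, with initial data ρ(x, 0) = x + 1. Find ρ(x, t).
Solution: By characteristics (dx/dt = -1), ρ(x,t) = f(x + t) with f = ρ(·, 0).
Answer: ρ(x, t) = t + x + 1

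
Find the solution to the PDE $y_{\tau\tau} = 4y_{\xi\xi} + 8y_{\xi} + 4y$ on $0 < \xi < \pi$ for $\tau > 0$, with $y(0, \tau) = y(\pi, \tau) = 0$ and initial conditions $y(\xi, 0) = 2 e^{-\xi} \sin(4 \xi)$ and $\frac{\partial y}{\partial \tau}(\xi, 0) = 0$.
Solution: Substitute $y = e^{-\xi}u$, i.e. $u = e^{\xi}y$.
By the product rule, $y_{\xi} = e^{-\xi}(u_{\xi} - u)$, $y_{\xi\xi} = e^{-\xi}(u_{\xi\xi} - 2u_{\xi} + u)$, $y_{\tau\tau} = e^{-\xi}u_{\tau\tau}$.
Substituting into the PDE and dividing by $e^{-\xi}$: $u_{\tau\tau} = 4(u_{\xi\xi} - 2u_{\xi} + u) + 8(u_{\xi} - u) + 4u$.
The lower-order terms cancel, leaving the standard wave equation $u_{\tau\tau} = 4u_{\xi\xi}$.
Initial data for $u$: $u(\xi,0) = e^{\xi}y(\xi,0) = 2 \sin(4 \xi)$; $u_{\tau}(\xi,0) = e^{\xi}y_{\tau}(\xi,0) = 0$. The boundary conditions carry over: $u(0,\tau) = u(\pi,\tau) = 0$.
Solve for $u$:
  Using separation of variables $u = X(\xi)T(\tau)$:
  Eigenfunctions: $\sin(n\xi)$, $n = 1, 2, 3, \ldots$
  General solution: $u(\xi, \tau) = \sum [A_n \cos(2n \tau) + B_n \sin(2n \tau)] \sin(n\xi)$
  From $u(\xi,0) = 2 \sin(4 \xi)$: $A_4=2$. From $u_{\tau}(\xi,0) = 0$: all $B_n = 0$.
Hence $u(\xi,\tau) = 2 \sin(4 \xi) \cos(8 \tau)$.
Transform back: $y(\xi,\tau) = e^{-\xi}u(\xi,\tau)$.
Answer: $y(\xi, \tau) = 2 e^{-\xi} \sin(4 \xi) \cos(8 \tau)$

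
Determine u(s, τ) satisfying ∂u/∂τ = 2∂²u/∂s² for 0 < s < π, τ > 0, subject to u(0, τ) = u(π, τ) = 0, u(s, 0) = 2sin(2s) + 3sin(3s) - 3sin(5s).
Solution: Separating variables: u = Σ c_n exp(-2n²τ) sin(ns). From u(s,0) = 2sin(2s) + 3sin(3s) - 3sin(5s): c_2=2, c_3=3, c_5=-3.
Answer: u(s, τ) = 2exp(-8τ)sin(2s) + 3exp(-18τ)sin(3s) - 3exp(-50τ)sin(5s)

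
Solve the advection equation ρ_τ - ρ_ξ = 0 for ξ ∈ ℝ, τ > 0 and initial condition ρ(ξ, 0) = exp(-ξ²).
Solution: By method of characteristics (waves move left with speed 1):
Along characteristics ξ + τ = const, ρ is constant, so ρ(ξ,τ) = f(ξ + τ) with f = ρ(·, 0).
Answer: ρ(ξ, τ) = exp(-(ξ + τ)²)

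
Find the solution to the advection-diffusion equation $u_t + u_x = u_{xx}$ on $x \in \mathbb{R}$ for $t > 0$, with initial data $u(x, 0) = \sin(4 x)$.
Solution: Moving frame: $\eta = x - t$, $\sigma = t$, $u = w(\eta,\sigma)$, so $u_t = w_{\sigma} - w_{\eta}$ and $u_{xx} = w_{\eta\eta}$.
Hence $u_t + u_x = w_{\sigma}$ and the PDE becomes the heat equation $w_{\sigma} = w_{\eta\eta}$ on $\eta \in \mathbb{R}$.
Initial data: $w(\eta,0) = u(\eta,0) = \sin(4 \eta)$. Each mode $\sin(n\eta)$ decays as $e^{-n^2\sigma}$ on $\mathbb{R}$, so $w(\eta,\sigma) = \sum c_n e^{-n^2\sigma} \sin(n\eta)$ with $c_4=1$: $w(\eta,\sigma) = e^{-16 \sigma} \sin(4 \eta)$.
Substituting back: $u(x,t) = w(x - t, t)$.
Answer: $u(x, t) = - e^{-16 t} \sin(4 t - 4 x)$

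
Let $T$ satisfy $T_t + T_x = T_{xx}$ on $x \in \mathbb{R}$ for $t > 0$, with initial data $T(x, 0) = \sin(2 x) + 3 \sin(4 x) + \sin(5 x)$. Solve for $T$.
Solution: Change to a moving frame: let $\eta = x - t$, $\sigma = t$ and write $T(x,t) = u(\eta,\sigma)$.
By the chain rule $T_t = u_{\sigma} - u_{\eta}$, $T_x = u_{\eta}$, $T_{xx} = u_{\eta\eta}$.
Then $T_t + T_x = u_{\sigma}$: the advection term cancels and the PDE becomes the heat equation $u_{\sigma} = u_{\eta\eta}$ on $\eta \in \mathbb{R}$.
Initial data: $u(\eta,0) = T(\eta,0) = \sin(2 \eta) + 3 \sin(4 \eta) + \sin(5 \eta)$.
On $\eta \in \mathbb{R}$ each mode satisfies $(\sin(n\eta))'' = -n^2 \sin(n\eta)$, so $e^{-n^2\sigma} \sin(n\eta)$ solves the heat equation; by superposition $u(\eta,\sigma) = \sum c_n e^{-n^2\sigma} \sin(n\eta)$.
Reading off the coefficients: $c_2=1, c_4=3, c_5=1$, so $u(\eta,\sigma) = e^{-4 \sigma} \sin(2 \eta) + 3 e^{-16 \sigma} \sin(4 \eta) + e^{-25 \sigma} \sin(5 \eta)$.
Substituting back $\eta = x - t$, $\sigma = t$: $T(x,t) = u(x - t, t)$.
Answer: $T(x, t) = - e^{-4 t} \sin(2 t - 2 x) - 3 e^{-16 t} \sin(4 t - 4 x) -  e^{-25 t} \sin(5 t - 5 x)$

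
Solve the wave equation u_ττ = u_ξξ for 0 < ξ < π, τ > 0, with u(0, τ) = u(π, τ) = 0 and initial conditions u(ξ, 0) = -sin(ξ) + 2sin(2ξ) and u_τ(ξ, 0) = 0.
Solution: Separating variables: u = Σ [A_n cos(ω_n τ) + B_n sin(ω_n τ)] sin(nξ), ω_n = n. From ICs: A_1=-1, A_2=2.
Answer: u(ξ, τ) = -sin(ξ)cos(τ) + 2sin(2ξ)cos(2τ)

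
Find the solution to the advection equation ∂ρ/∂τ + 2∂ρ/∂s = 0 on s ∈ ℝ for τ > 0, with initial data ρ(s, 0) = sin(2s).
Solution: By characteristics (ds/dτ = 2), ρ(s,τ) = f(s - 2τ) with f = ρ(·, 0).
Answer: ρ(s, τ) = sin(2s - 4τ)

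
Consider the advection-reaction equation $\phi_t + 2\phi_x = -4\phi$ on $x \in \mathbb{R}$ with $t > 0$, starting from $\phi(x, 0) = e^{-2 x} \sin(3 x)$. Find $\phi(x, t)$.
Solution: Substitute $\phi = e^{-2x}u$.
Then $\phi_x = e^{-2x}(u_x - 2u)$, $\phi_t = e^{-2x}u_t$; substituting and dividing by $e^{-2x}$, the lower-order terms cancel: $u_t + 2u_x = 0$ (standard advection equation).
Data for $u$: $u(x,0) = e^{2x}\phi(x,0) = \sin(3 x)$.
By characteristics ($dx/dt = 2$), $u(x,t) = f(x - 2t)$ with $f = u( \cdot , 0)$.
So $u(x,t) = - \sin(6 t - 3 x)$, and $\phi(x,t) = e^{-2x}u(x,t)$.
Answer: $\phi(x, t) = - e^{-2 x} \sin(6 t - 3 x)$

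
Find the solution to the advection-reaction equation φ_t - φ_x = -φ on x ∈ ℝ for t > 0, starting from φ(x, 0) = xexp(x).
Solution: Substitute φ = exp(x)u, i.e. u = exp(-x)φ.
By the product rule, φ_x = exp(x)(u_x + u), φ_t = exp(x)u_t.
Substituting into the PDE and dividing by exp(x): u_t - (u_x + u) = -u.
The lower-order terms cancel, leaving the standard advection equation u_t - u_x = 0.
Initial data for u: u(x,0) = exp(-x)φ(x,0) = x.
Solve for u:
  By method of characteristics (waves move left with speed 1):
  Along characteristics x + t = const, u is constant, so u(x,t) = f(x + t) with f = u(·, 0).
Hence u(x,t) = t + x.
Transform back: φ(x,t) = exp(x)u(x,t).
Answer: φ(x, t) = texp(x) + xexp(x)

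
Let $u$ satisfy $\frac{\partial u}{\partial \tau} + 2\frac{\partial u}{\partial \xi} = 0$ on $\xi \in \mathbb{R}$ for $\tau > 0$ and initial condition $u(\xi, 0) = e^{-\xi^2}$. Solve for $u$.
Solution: By method of characteristics (waves move right with speed 2):
Along characteristics $\xi - 2\tau =$ const, $u$ is constant, so $u(\xi,\tau) = f(\xi - 2\tau)$ with $f = u( \cdot , 0)$.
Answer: $u(\xi, \tau) = e^{-(-2 \tau + \xi)^2}$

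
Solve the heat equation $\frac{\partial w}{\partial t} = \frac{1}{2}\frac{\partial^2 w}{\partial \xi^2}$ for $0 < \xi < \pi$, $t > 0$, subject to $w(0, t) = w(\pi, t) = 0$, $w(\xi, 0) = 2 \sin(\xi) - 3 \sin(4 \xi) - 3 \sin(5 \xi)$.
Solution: Separating variables: $w = \sum c_n e^{-n^2t/2} \sin(n\xi)$. From $w(\xi,0) = 2 \sin(\xi) - 3 \sin(4 \xi) - 3 \sin(5 \xi)$: $c_1=2, c_4=-3, c_5=-3$.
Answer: $w(\xi, t) = -3 e^{-8 t} \sin(4 \xi) + 2 e^{-t/2} \sin(\xi) - 3 e^{-25 t/2} \sin(5 \xi)$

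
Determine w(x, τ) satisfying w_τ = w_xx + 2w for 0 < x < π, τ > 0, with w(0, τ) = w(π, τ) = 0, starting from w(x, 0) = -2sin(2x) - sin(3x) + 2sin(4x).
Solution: Substitute w = exp(2τ)u, i.e. u = exp(-2τ)w.
By the product rule, w_τ = exp(2τ)(u_τ + 2u), w_xx = exp(2τ)u_xx.
Substituting into the PDE and dividing by exp(2τ): u_τ + 2u = u_xx + 2u.
The lower-order terms cancel, leaving the standard heat equation u_τ = u_xx.
Initial data for u: u(x,0) = w(x,0) = -2sin(2x) - sin(3x) + 2sin(4x). The boundary conditions carry over: u(0,τ) = u(π,τ) = 0.
Solve for u:
  Using separation of variables u = X(x)T(τ):
  Eigenfunctions: sin(nx), n = 1, 2, 3, ...
  General solution: u(x, τ) = Σ c_n sin(nx) exp(-n² τ)
  Matching u(x,0) = -2sin(2x) - sin(3x) + 2sin(4x) term by term: c_2=-2, c_3=-1, c_4=2.
Hence u(x,τ) = -2exp(-4τ)sin(2x) - exp(-9τ)sin(3x) + 2exp(-16τ)sin(4x).
Transform back: w(x,τ) = exp(2τ)u(x,τ).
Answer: w(x, τ) = -2exp(-2τ)sin(2x) - exp(-7τ)sin(3x) + 2exp(-14τ)sin(4x)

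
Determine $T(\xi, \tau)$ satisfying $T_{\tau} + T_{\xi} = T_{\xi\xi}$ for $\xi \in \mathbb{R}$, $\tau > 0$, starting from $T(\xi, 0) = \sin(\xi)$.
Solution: Moving frame: $\eta = \xi - \tau$, $\sigma = \tau$, $T = u(\eta,\sigma)$, so $T_{\tau} = u_{\sigma} - u_{\eta}$ and $T_{\xi\xi} = u_{\eta\eta}$.
Hence $T_{\tau} + T_{\xi} = u_{\sigma}$ and the PDE becomes the heat equation $u_{\sigma} = u_{\eta\eta}$ on $\eta \in \mathbb{R}$.
Initial data: $u(\eta,0) = T(\eta,0) = \sin(\eta)$. Each mode $\sin(n\eta)$ decays as $e^{-n^2\sigma}$ on $\mathbb{R}$, so $u(\eta,\sigma) = \sum c_n e^{-n^2\sigma} \sin(n\eta)$ with $c_1=1$: $u(\eta,\sigma) = e^{-\sigma} \sin(\eta)$.
Substituting back: $T(\xi,\tau) = u(\xi - \tau, \tau)$.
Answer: $T(\xi, \tau) = - e^{-\tau} \sin(\tau - \xi)$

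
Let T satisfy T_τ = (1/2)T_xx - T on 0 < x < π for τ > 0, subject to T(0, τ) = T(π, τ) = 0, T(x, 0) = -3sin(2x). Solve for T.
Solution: Substitute T = exp(-τ)u, i.e. u = exp(τ)T.
By the product rule, T_τ = exp(-τ)(u_τ - u), T_xx = exp(-τ)u_xx.
Substituting into the PDE and dividing by exp(-τ): u_τ - u = (1/2)u_xx - u.
The lower-order terms cancel, leaving the standard heat equation u_τ = (1/2)u_xx.
Initial data for u: u(x,0) = T(x,0) = -3sin(2x). The boundary conditions carry over: u(0,τ) = u(π,τ) = 0.
Solve for u:
  Using separation of variables u = X(x)G(τ):
  Eigenfunctions: sin(nx), n = 1, 2, 3, ...
  General solution: u(x, τ) = Σ c_n sin(nx) exp(-n² τ/2)
  Matching u(x,0) = -3sin(2x) term by term: c_2=-3.
Hence u(x,τ) = -3exp(-2τ)sin(2x).
Transform back: T(x,τ) = exp(-τ)u(x,τ).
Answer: T(x, τ) = -3exp(-3τ)sin(2x)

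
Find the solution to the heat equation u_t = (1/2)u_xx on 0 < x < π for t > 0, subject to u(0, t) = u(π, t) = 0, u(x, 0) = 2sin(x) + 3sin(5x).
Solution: Using separation of variables u = X(x)T(t):
Eigenfunctions: sin(nx), n = 1, 2, 3, ...
General solution: u(x, t) = Σ c_n sin(nx) exp(-n² t/2)
Matching u(x,0) = 2sin(x) + 3sin(5x) term by term: c_1=2, c_5=3.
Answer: u(x, t) = 2exp(-t/2)sin(x) + 3exp(-25t/2)sin(5x)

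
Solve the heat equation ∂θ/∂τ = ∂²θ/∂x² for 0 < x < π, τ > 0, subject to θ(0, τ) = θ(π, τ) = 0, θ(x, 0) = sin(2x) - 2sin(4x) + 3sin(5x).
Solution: Using separation of variables θ = X(x)G(τ):
Eigenfunctions: sin(nx), n = 1, 2, 3, ...
General solution: θ(x, τ) = Σ c_n sin(nx) exp(-n² τ)
Matching θ(x,0) = sin(2x) - 2sin(4x) + 3sin(5x) term by term: c_2=1, c_4=-2, c_5=3.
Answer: θ(x, τ) = exp(-4τ)sin(2x) - 2exp(-16τ)sin(4x) + 3exp(-25τ)sin(5x)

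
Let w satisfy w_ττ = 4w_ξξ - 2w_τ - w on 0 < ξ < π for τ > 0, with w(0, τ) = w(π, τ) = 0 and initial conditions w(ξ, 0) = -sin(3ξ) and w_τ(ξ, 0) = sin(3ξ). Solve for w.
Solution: Substitute w = exp(-τ)u, i.e. u = exp(τ)w.
By the product rule, w_τ = exp(-τ)(u_τ - u), w_ττ = exp(-τ)(u_ττ - 2u_τ + u), w_ξξ = exp(-τ)u_ξξ.
Substituting into the PDE and dividing by exp(-τ): u_ττ - 2u_τ + u = 4u_ξξ - 2(u_τ - u) - u.
The lower-order terms cancel, leaving the standard wave equation u_ττ = 4u_ξξ.
Initial data for u: u(ξ,0) = w(ξ,0) = -sin(3ξ); u_τ(ξ,0) = w_τ(ξ,0) + w(ξ,0) = 0. The boundary conditions carry over: u(0,τ) = u(π,τ) = 0.
Solve for u:
  Using separation of variables u = X(ξ)T(τ):
  Eigenfunctions: sin(nξ), n = 1, 2, 3, ...
  General solution: u(ξ, τ) = Σ [A_n cos(2n τ) + B_n sin(2n τ)] sin(nξ)
  From u(ξ,0) = -sin(3ξ): A_3=-1. From u_τ(ξ,0) = 0: all B_n = 0.
Hence u(ξ,τ) = -sin(3ξ)cos(6τ).
Transform back: w(ξ,τ) = exp(-τ)u(ξ,τ).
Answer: w(ξ, τ) = -exp(-τ)sin(3ξ)cos(6τ)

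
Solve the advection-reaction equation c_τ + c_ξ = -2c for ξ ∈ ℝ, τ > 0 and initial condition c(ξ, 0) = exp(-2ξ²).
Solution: Substitute c = exp(-2τ)u.
Then c_τ = exp(-2τ)(u_τ - 2u), c_ξ = exp(-2τ)u_ξ; substituting and dividing by exp(-2τ), the lower-order terms cancel: u_τ + u_ξ = 0 (standard advection equation).
Data for u: u(ξ,0) = c(ξ,0) = exp(-2ξ²).
By characteristics (dξ/dτ = 1), u(ξ,τ) = f(ξ - τ) with f = u(·, 0).
So u(ξ,τ) = exp(-2(ξ - τ)²), and c(ξ,τ) = exp(-2τ)u(ξ,τ).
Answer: c(ξ, τ) = exp(-2τ)exp(-2(ξ - τ)²)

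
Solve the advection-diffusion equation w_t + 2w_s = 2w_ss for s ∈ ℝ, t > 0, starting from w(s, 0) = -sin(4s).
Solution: Moving frame: η = s - 2t, σ = t, w = u(η,σ), so w_t = u_σ - 2u_η and w_ss = u_ηη.
Hence w_t + 2w_s = u_σ and the PDE becomes the heat equation u_σ = 2u_ηη on η ∈ ℝ.
Initial data: u(η,0) = w(η,0) = -sin(4η). Each mode sin(nη) decays as exp(-2n²σ) on ℝ, so u(η,σ) = Σ c_n exp(-2n²σ) sin(nη) with c_4=-1: u(η,σ) = -exp(-32σ)sin(4η).
Substituting back: w(s,t) = u(s - 2t, t).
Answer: w(s, t) = -exp(-32t)sin(4s - 8t)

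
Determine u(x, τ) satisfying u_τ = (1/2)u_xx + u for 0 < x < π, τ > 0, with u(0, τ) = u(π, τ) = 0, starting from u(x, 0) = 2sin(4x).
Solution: Substitute u = exp(τ)w, i.e. w = exp(-τ)u.
By the product rule, u_τ = exp(τ)(w_τ + w), u_xx = exp(τ)w_xx.
Substituting into the PDE and dividing by exp(τ): w_τ + w = (1/2)w_xx + w.
The lower-order terms cancel, leaving the standard heat equation w_τ = (1/2)w_xx.
Initial data for w: w(x,0) = u(x,0) = 2sin(4x). The boundary conditions carry over: w(0,τ) = w(π,τ) = 0.
Solve for w:
  Using separation of variables w = X(x)T(τ):
  Eigenfunctions: sin(nx), n = 1, 2, 3, ...
  General solution: w(x, τ) = Σ c_n sin(nx) exp(-n² τ/2)
  Matching w(x,0) = 2sin(4x) term by term: c_4=2.
Hence w(x,τ) = 2exp(-8τ)sin(4x).
Transform back: u(x,τ) = exp(τ)w(x,τ).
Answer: u(x, τ) = 2exp(-7τ)sin(4x)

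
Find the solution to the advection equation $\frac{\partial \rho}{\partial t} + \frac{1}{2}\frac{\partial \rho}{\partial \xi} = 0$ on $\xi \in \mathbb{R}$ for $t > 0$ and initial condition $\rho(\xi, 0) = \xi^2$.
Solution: By characteristics ($d\xi/dt = 1/2$), $\rho(\xi,t) = f(\xi - \frac{1}{2}t)$ with $f = \rho( \cdot , 0)$.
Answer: $\rho(\xi, t) = \xi^2 -  \xi t + \frac{1}{4} t^2$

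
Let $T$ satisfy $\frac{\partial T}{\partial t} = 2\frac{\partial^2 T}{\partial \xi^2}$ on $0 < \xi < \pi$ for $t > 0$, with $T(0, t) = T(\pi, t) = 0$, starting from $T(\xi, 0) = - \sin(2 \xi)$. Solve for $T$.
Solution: Separating variables: $T = \sum c_n e^{-2n^2t} \sin(n\xi)$. From $T(\xi,0) = - \sin(2 \xi)$: $c_2=-1$.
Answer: $T(\xi, t) = - e^{-8 t} \sin(2 \xi)$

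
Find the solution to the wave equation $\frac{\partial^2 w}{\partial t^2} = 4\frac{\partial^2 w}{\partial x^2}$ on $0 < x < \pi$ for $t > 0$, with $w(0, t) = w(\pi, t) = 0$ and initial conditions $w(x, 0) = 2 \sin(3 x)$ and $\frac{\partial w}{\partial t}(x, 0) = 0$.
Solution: Separating variables: $w = \sum [A_n \cos(\omega_n t) + B_n \sin(\omega_n t)] \sin(nx)$, $\omega_n = 2n$. From ICs: $A_3=2$.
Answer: $w(x, t) = 2 \sin(3 x) \cos(6 t)$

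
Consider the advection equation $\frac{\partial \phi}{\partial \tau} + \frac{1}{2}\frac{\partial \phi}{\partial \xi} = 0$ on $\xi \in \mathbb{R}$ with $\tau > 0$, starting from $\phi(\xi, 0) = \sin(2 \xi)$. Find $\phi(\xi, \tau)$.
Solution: By method of characteristics (waves move right with speed 1/2):
Along characteristics $\xi - \frac{1}{2}\tau =$ const, $\phi$ is constant, so $\phi(\xi,\tau) = f(\xi - \frac{1}{2}\tau)$ with $f = \phi( \cdot , 0)$.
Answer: $\phi(\xi, \tau) = - \sin(\tau - 2 \xi)$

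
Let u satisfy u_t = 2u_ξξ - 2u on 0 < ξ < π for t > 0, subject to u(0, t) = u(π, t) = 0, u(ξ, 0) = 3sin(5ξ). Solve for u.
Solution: Substitute u = exp(-2t)w.
Then u_t = exp(-2t)(w_t - 2w), u_ξξ = exp(-2t)w_ξξ; substituting and dividing by exp(-2t), the lower-order terms cancel: w_t = 2w_ξξ (standard heat equation).
Data for w: w(ξ,0) = u(ξ,0) = 3sin(5ξ). The boundary conditions carry over: w(0,t) = w(π,t) = 0.
Separating variables: w = Σ c_n exp(-2n²t) sin(nξ). From w(ξ,0) = 3sin(5ξ): c_5=3.
So w(ξ,t) = 3exp(-50t)sin(5ξ), and u(ξ,t) = exp(-2t)w(ξ,t).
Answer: u(ξ, t) = 3exp(-52t)sin(5ξ)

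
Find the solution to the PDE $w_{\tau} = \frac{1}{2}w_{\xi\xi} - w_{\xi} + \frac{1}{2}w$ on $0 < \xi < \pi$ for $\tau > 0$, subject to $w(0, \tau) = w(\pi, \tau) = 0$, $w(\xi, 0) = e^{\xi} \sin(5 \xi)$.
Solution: Substitute $w = e^{\xi}u$.
Then $w_{\xi} = e^{\xi}(u_{\xi} + u)$, $w_{\xi\xi} = e^{\xi}(u_{\xi\xi} + 2u_{\xi} + u)$, $w_{\tau} = e^{\xi}u_{\tau}$; substituting and dividing by $e^{\xi}$, the lower-order terms cancel: $u_{\tau} = \frac{1}{2}u_{\xi\xi}$ (standard heat equation).
Data for $u$: $u(\xi,0) = e^{-\xi}w(\xi,0) = \sin(5 \xi)$. The boundary conditions carry over: $u(0,\tau) = u(\pi,\tau) = 0$.
Separating variables: $u = \sum c_n e^{-n^2\tau/2} \sin(n\xi)$. From $u(\xi,0) = \sin(5 \xi)$: $c_5=1$.
So $u(\xi,\tau) = e^{-25 \tau/2} \sin(5 \xi)$, and $w(\xi,\tau) = e^{\xi}u(\xi,\tau)$.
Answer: $w(\xi, \tau) = e^{-25 \tau/2} e^{\xi} \sin(5 \xi)$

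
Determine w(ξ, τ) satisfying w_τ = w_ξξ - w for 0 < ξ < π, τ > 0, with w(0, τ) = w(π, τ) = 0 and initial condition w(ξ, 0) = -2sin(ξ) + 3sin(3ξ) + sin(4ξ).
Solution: Substitute w = exp(-τ)u, i.e. u = exp(τ)w.
By the product rule, w_τ = exp(-τ)(u_τ - u), w_ξξ = exp(-τ)u_ξξ.
Substituting into the PDE and dividing by exp(-τ): u_τ - u = u_ξξ - u.
The lower-order terms cancel, leaving the standard heat equation u_τ = u_ξξ.
Initial data for u: u(ξ,0) = w(ξ,0) = -2sin(ξ) + 3sin(3ξ) + sin(4ξ). The boundary conditions carry over: u(0,τ) = u(π,τ) = 0.
Solve for u:
  Using separation of variables u = X(ξ)T(τ):
  Eigenfunctions: sin(nξ), n = 1, 2, 3, ...
  General solution: u(ξ, τ) = Σ c_n sin(nξ) exp(-n² τ)
  Matching u(ξ,0) = -2sin(ξ) + 3sin(3ξ) + sin(4ξ) term by term: c_1=-2, c_3=3, c_4=1.
Hence u(ξ,τ) = -2exp(-τ)sin(ξ) + 3exp(-9τ)sin(3ξ) + exp(-16τ)sin(4ξ).
Transform back: w(ξ,τ) = exp(-τ)u(ξ,τ).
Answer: w(ξ, τ) = -2exp(-2τ)sin(ξ) + 3exp(-10τ)sin(3ξ) + exp(-17τ)sin(4ξ)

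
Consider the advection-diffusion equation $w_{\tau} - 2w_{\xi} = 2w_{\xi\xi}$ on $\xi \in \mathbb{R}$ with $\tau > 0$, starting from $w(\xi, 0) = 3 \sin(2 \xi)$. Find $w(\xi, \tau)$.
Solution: Moving frame: $\eta = \xi + 2\tau$, $\sigma = \tau$, $w = u(\eta,\sigma)$, so $w_{\tau} = u_{\sigma} + 2u_{\eta}$ and $w_{\xi\xi} = u_{\eta\eta}$.
Hence $w_{\tau} - 2w_{\xi} = u_{\sigma}$ and the PDE becomes the heat equation $u_{\sigma} = 2u_{\eta\eta}$ on $\eta \in \mathbb{R}$.
Initial data: $u(\eta,0) = w(\eta,0) = 3 \sin(2 \eta)$. Each mode $\sin(n\eta)$ decays as $e^{-2n^2\sigma}$ on $\mathbb{R}$, so $u(\eta,\sigma) = \sum c_n e^{-2n^2\sigma} \sin(n\eta)$ with $c_2=3$: $u(\eta,\sigma) = 3 e^{-8 \sigma} \sin(2 \eta)$.
Substituting back: $w(\xi,\tau) = u(\xi + 2\tau, \tau)$.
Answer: $w(\xi, \tau) = 3 e^{-8 \tau} \sin(4 \tau + 2 \xi)$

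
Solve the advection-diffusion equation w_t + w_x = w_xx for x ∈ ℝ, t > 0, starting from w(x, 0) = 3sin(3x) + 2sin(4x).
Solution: Moving frame: η = x - t, σ = t, w = u(η,σ), so w_t = u_σ - u_η and w_xx = u_ηη.
Hence w_t + w_x = u_σ and the PDE becomes the heat equation u_σ = u_ηη on η ∈ ℝ.
Initial data: u(η,0) = w(η,0) = 3sin(3η) + 2sin(4η). Each mode sin(nη) decays as exp(-n²σ) on ℝ, so u(η,σ) = Σ c_n exp(-n²σ) sin(nη) with c_3=3, c_4=2: u(η,σ) = 3exp(-9σ)sin(3η) + 2exp(-16σ)sin(4η).
Substituting back: w(x,t) = u(x - t, t).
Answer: w(x, t) = -3exp(-9t)sin(3t - 3x) - 2exp(-16t)sin(4t - 4x)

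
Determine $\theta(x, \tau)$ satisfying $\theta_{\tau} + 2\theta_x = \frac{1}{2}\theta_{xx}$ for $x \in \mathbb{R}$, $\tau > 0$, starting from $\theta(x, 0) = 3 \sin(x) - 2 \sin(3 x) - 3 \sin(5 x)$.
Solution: Change to a moving frame: let $\eta = x - 2\tau$, $\sigma = \tau$ and write $\theta(x,\tau) = u(\eta,\sigma)$.
By the chain rule $\theta_{\tau} = u_{\sigma} - 2u_{\eta}$, $\theta_x = u_{\eta}$, $\theta_{xx} = u_{\eta\eta}$.
Then $\theta_{\tau} + 2\theta_x = u_{\sigma}$: the advection term cancels and the PDE becomes the heat equation $u_{\sigma} = \frac{1}{2}u_{\eta\eta}$ on $\eta \in \mathbb{R}$.
Initial data: $u(\eta,0) = \theta(\eta,0) = 3 \sin(\eta) - 2 \sin(3 \eta) - 3 \sin(5 \eta)$.
On $\eta \in \mathbb{R}$ each mode satisfies $(\sin(n\eta))'' = -n^2 \sin(n\eta)$, so $e^{-n^2\sigma/2} \sin(n\eta)$ solves the heat equation; by superposition $u(\eta,\sigma) = \sum c_n e^{-n^2\sigma/2} \sin(n\eta)$.
Reading off the coefficients: $c_1=3, c_3=-2, c_5=-3$, so $u(\eta,\sigma) = 3 e^{-\sigma/2} \sin(\eta) - 2 e^{-9 \sigma/2} \sin(3 \eta) - 3 e^{-25 \sigma/2} \sin(5 \eta)$.
Substituting back $\eta = x - 2\tau$, $\sigma = \tau$: $\theta(x,\tau) = u(x - 2\tau, \tau)$.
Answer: $\theta(x, \tau) = -3 e^{-\tau/2} \sin(2 \tau - x) + 2 e^{-9 \tau/2} \sin(6 \tau - 3 x) + 3 e^{-25 \tau/2} \sin(10 \tau - 5 x)$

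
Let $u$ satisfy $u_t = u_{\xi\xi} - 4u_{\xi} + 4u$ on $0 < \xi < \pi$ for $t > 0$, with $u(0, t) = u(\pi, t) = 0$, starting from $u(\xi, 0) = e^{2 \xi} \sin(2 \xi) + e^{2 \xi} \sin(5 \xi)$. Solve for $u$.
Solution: Substitute $u = e^{2\xi}w$.
Then $u_{\xi} = e^{2\xi}(w_{\xi} + 2w)$, $u_{\xi\xi} = e^{2\xi}(w_{\xi\xi} + 4w_{\xi} + 4w)$, $u_t = e^{2\xi}w_t$; substituting and dividing by $e^{2\xi}$, the lower-order terms cancel: $w_t = w_{\xi\xi}$ (standard heat equation).
Data for $w$: $w(\xi,0) = e^{-2\xi}u(\xi,0) = \sin(2 \xi) + \sin(5 \xi)$. The boundary conditions carry over: $w(0,t) = w(\pi,t) = 0$.
Separating variables: $w = \sum c_n e^{-n^2t} \sin(n\xi)$. From $w(\xi,0) = \sin(2 \xi) + \sin(5 \xi)$: $c_2=1, c_5=1$.
So $w(\xi,t) = e^{-4 t} \sin(2 \xi) + e^{-25 t} \sin(5 \xi)$, and $u(\xi,t) = e^{2\xi}w(\xi,t)$.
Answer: $u(\xi, t) = e^{2 \xi} e^{-4 t} \sin(2 \xi) + e^{2 \xi} e^{-25 t} \sin(5 \xi)$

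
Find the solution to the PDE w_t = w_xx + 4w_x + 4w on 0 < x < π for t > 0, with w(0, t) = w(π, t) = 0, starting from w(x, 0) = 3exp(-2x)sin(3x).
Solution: Substitute w = exp(-2x)u.
Then w_x = exp(-2x)(u_x - 2u), w_xx = exp(-2x)(u_xx - 4u_x + 4u), w_t = exp(-2x)u_t; substituting and dividing by exp(-2x), the lower-order terms cancel: u_t = u_xx (standard heat equation).
Data for u: u(x,0) = exp(2x)w(x,0) = 3sin(3x). The boundary conditions carry over: u(0,t) = u(π,t) = 0.
Separating variables: u = Σ c_n exp(-n²t) sin(nx). From u(x,0) = 3sin(3x): c_3=3.
So u(x,t) = 3exp(-9t)sin(3x), and w(x,t) = exp(-2x)u(x,t).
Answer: w(x, t) = 3exp(-9t)exp(-2x)sin(3x)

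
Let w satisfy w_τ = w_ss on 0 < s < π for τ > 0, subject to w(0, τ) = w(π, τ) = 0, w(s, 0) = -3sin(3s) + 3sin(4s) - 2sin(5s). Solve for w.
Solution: Using separation of variables w = X(s)T(τ):
Eigenfunctions: sin(ns), n = 1, 2, 3, ...
General solution: w(s, τ) = Σ c_n sin(ns) exp(-n² τ)
Matching w(s,0) = -3sin(3s) + 3sin(4s) - 2sin(5s) term by term: c_3=-3, c_4=3, c_5=-2.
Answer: w(s, τ) = -3exp(-9τ)sin(3s) + 3exp(-16τ)sin(4s) - 2exp(-25τ)sin(5s)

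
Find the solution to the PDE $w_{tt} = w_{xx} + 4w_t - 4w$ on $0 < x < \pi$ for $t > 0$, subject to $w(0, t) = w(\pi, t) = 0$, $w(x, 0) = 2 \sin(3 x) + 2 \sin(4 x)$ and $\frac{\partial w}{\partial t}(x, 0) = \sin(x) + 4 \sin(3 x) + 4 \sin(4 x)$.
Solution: Substitute $w = e^{2t}u$, i.e. $u = e^{-2t}w$.
By the product rule, $w_t = e^{2t}(u_t + 2u)$, $w_{tt} = e^{2t}(u_{tt} + 4u_t + 4u)$, $w_{xx} = e^{2t}u_{xx}$.
Substituting into the PDE and dividing by $e^{2t}$: $u_{tt} + 4u_t + 4u = u_{xx} + 4(u_t + 2u) - 4u$.
The lower-order terms cancel, leaving the standard wave equation $u_{tt} = u_{xx}$.
Initial data for $u$: $u(x,0) = w(x,0) = 2 \sin(3 x) + 2 \sin(4 x)$; $u_t(x,0) = w_t(x,0) - 2w(x,0) = \sin(x)$. The boundary conditions carry over: $u(0,t) = u(\pi,t) = 0$.
Solve for $u$:
  Using separation of variables $u = X(x)T(t)$:
  Eigenfunctions: $\sin(nx)$, $n = 1, 2, 3, \ldots$
  General solution: $u(x, t) = \sum [A_n \cos(n t) + B_n \sin(n t)] \sin(nx)$
  From $u(x,0) = 2 \sin(3 x) + 2 \sin(4 x)$: $A_3=2, A_4=2$. From $u_t(x,0) = \sin(x)$, using $u_t(x,0) = \sum \omega_n B_n \sin(nx)$ with $\omega_n = n$: $B_1 = 1/1 = 1$.
Hence $u(x,t) = \sin(t) \sin(x) + 2 \sin(3 x) \cos(3 t) + 2 \sin(4 x) \cos(4 t)$.
Transform back: $w(x,t) = e^{2t}u(x,t)$.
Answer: $w(x, t) = e^{2 t} \sin(t) \sin(x) + 2 e^{2 t} \sin(3 x) \cos(3 t) + 2 e^{2 t} \sin(4 x) \cos(4 t)$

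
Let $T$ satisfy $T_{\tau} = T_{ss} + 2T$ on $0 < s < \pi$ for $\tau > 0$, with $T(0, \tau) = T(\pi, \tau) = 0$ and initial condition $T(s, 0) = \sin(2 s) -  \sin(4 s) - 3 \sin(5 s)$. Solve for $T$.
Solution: Substitute $T = e^{2\tau}u$.
Then $T_{\tau} = e^{2\tau}(u_{\tau} + 2u)$, $T_{ss} = e^{2\tau}u_{ss}$; substituting and dividing by $e^{2\tau}$, the lower-order terms cancel: $u_{\tau} = u_{ss}$ (standard heat equation).
Data for $u$: $u(s,0) = T(s,0) = \sin(2 s) - \sin(4 s) - 3 \sin(5 s)$. The boundary conditions carry over: $u(0,\tau) = u(\pi,\tau) = 0$.
Separating variables: $u = \sum c_n e^{-n^2\tau} \sin(ns)$. From $u(s,0) = \sin(2 s) - \sin(4 s) - 3 \sin(5 s)$: $c_2=1, c_4=-1, c_5=-3$.
So $u(s,\tau) = e^{-4 \tau} \sin(2 s) - e^{-16 \tau} \sin(4 s) - 3 e^{-25 \tau} \sin(5 s)$, and $T(s,\tau) = e^{2\tau}u(s,\tau)$.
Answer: $T(s, \tau) = e^{-2 \tau} \sin(2 s) -  e^{-14 \tau} \sin(4 s) - 3 e^{-23 \tau} \sin(5 s)$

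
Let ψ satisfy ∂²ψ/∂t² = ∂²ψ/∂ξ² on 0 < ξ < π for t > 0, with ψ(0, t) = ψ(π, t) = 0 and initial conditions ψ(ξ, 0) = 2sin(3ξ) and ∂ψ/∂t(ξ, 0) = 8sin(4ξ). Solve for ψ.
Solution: Using separation of variables ψ = X(ξ)T(t):
Eigenfunctions: sin(nξ), n = 1, 2, 3, ...
General solution: ψ(ξ, t) = Σ [A_n cos(n t) + B_n sin(n t)] sin(nξ)
From ψ(ξ,0) = 2sin(3ξ): A_3=2. From ψ_t(ξ,0) = 8sin(4ξ), using ψ_t(ξ,0) = Σ ω_n B_n sin(nξ) with ω_n = n: B_4 = 8/4 = 2.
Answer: ψ(ξ, t) = 2sin(4t)sin(4ξ) + 2sin(3ξ)cos(3t)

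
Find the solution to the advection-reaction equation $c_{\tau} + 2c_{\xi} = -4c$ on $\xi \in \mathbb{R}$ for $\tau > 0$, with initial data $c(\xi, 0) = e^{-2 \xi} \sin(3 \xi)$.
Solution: Substitute $c = e^{-2\xi}u$, i.e. $u = e^{2\xi}c$.
By the product rule, $c_{\xi} = e^{-2\xi}(u_{\xi} - 2u)$, $c_{\tau} = e^{-2\xi}u_{\tau}$.
Substituting into the PDE and dividing by $e^{-2\xi}$: $u_{\tau} + 2(u_{\xi} - 2u) = -4u$.
The lower-order terms cancel, leaving the standard advection equation $u_{\tau} + 2u_{\xi} = 0$.
Initial data for $u$: $u(\xi,0) = e^{2\xi}c(\xi,0) = \sin(3 \xi)$.
Solve for $u$:
  By method of characteristics (waves move right with speed 2):
  Along characteristics $\xi - 2\tau =$ const, $u$ is constant, so $u(\xi,\tau) = f(\xi - 2\tau)$ with $f = u( \cdot , 0)$.
Hence $u(\xi,\tau) = \sin(3 \xi - 6 \tau)$.
Transform back: $c(\xi,\tau) = e^{-2\xi}u(\xi,\tau)$.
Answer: $c(\xi, \tau) = - e^{-2 \xi} \sin(6 \tau - 3 \xi)$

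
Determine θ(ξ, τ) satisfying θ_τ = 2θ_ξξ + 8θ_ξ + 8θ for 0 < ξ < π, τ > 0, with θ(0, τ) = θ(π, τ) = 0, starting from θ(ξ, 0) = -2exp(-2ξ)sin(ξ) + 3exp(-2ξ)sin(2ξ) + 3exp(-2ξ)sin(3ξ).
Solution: Substitute θ = exp(-2ξ)u, i.e. u = exp(2ξ)θ.
By the product rule, θ_ξ = exp(-2ξ)(u_ξ - 2u), θ_ξξ = exp(-2ξ)(u_ξξ - 4u_ξ + 4u), θ_τ = exp(-2ξ)u_τ.
Substituting into the PDE and dividing by exp(-2ξ): u_τ = 2(u_ξξ - 4u_ξ + 4u) + 8(u_ξ - 2u) + 8u.
The lower-order terms cancel, leaving the standard heat equation u_τ = 2u_ξξ.
Initial data for u: u(ξ,0) = exp(2ξ)θ(ξ,0) = -2sin(ξ) + 3sin(2ξ) + 3sin(3ξ). The boundary conditions carry over: u(0,τ) = u(π,τ) = 0.
Solve for u:
  Using separation of variables u = X(ξ)G(τ):
  Eigenfunctions: sin(nξ), n = 1, 2, 3, ...
  General solution: u(ξ, τ) = Σ c_n sin(nξ) exp(-2n² τ)
  Matching u(ξ,0) = -2sin(ξ) + 3sin(2ξ) + 3sin(3ξ) term by term: c_1=-2, c_2=3, c_3=3.
Hence u(ξ,τ) = -2exp(-2τ)sin(ξ) + 3exp(-8τ)sin(2ξ) + 3exp(-18τ)sin(3ξ).
Transform back: θ(ξ,τ) = exp(-2ξ)u(ξ,τ).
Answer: θ(ξ, τ) = -2exp(-2ξ)exp(-2τ)sin(ξ) + 3exp(-2ξ)exp(-8τ)sin(2ξ) + 3exp(-2ξ)exp(-18τ)sin(3ξ)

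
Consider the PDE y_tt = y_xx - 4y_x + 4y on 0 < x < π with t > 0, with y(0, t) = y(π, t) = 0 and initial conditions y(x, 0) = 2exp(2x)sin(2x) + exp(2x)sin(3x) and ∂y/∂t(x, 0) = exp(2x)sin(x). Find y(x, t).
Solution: Substitute y = exp(2x)u.
Then y_x = exp(2x)(u_x + 2u), y_xx = exp(2x)(u_xx + 4u_x + 4u), y_tt = exp(2x)u_tt; substituting and dividing by exp(2x), the lower-order terms cancel: u_tt = u_xx (standard wave equation).
Data for u: u(x,0) = exp(-2x)y(x,0) = 2sin(2x) + sin(3x); u_t(x,0) = exp(-2x)y_t(x,0) = sin(x). The boundary conditions carry over: u(0,t) = u(π,t) = 0.
Separating variables: u = Σ [A_n cos(ω_n t) + B_n sin(ω_n t)] sin(nx), ω_n = n. From ICs (B_n = velocity coefficient / ω_n): A_2=2, A_3=1, B_1=1.
So u(x,t) = sin(t)sin(x) + 2sin(2x)cos(2t) + sin(3x)cos(3t), and y(x,t) = exp(2x)u(x,t).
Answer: y(x, t) = exp(2x)sin(t)sin(x) + 2exp(2x)sin(2x)cos(2t) + exp(2x)sin(3x)cos(3t)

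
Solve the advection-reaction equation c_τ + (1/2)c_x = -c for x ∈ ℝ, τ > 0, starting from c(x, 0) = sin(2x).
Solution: Substitute c = exp(-τ)u.
Then c_τ = exp(-τ)(u_τ - u), c_x = exp(-τ)u_x; substituting and dividing by exp(-τ), the lower-order terms cancel: u_τ + (1/2)u_x = 0 (standard advection equation).
Data for u: u(x,0) = c(x,0) = sin(2x).
By characteristics (dx/dτ = 1/2), u(x,τ) = f(x - (1/2)τ) with f = u(·, 0).
So u(x,τ) = sin(2x - τ), and c(x,τ) = exp(-τ)u(x,τ).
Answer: c(x, τ) = exp(-τ)sin(2x - τ)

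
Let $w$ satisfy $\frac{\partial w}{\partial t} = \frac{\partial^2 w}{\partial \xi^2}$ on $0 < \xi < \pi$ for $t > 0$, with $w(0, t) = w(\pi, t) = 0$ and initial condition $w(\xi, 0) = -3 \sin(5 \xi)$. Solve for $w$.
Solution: Separating variables: $w = \sum c_n e^{-n^2t} \sin(n\xi)$. From $w(\xi,0) = -3 \sin(5 \xi)$: $c_5=-3$.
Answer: $w(\xi, t) = -3 e^{-25 t} \sin(5 \xi)$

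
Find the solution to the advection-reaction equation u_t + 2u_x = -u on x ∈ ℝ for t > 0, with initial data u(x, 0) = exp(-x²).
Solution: Substitute u = exp(-t)w, i.e. w = exp(t)u.
By the product rule, u_t = exp(-t)(w_t - w), u_x = exp(-t)w_x.
Substituting into the PDE and dividing by exp(-t): w_t - w + 2w_x = -w.
The lower-order terms cancel, leaving the standard advection equation w_t + 2w_x = 0.
Initial data for w: w(x,0) = u(x,0) = exp(-x²).
Solve for w:
  By method of characteristics (waves move right with speed 2):
  Along characteristics x - 2t = const, w is constant, so w(x,t) = f(x - 2t) with f = w(·, 0).
Hence w(x,t) = exp(-(-2t + x)²).
Transform back: u(x,t) = exp(-t)w(x,t).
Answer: u(x, t) = exp(-t)exp(-(-2t + x)²)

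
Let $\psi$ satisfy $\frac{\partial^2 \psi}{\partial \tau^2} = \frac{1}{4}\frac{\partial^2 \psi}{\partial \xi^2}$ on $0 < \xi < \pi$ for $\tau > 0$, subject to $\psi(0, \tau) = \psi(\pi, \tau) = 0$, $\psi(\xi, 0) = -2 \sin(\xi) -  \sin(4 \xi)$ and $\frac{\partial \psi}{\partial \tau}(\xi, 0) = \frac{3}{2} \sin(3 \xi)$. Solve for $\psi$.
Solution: Separating variables: $\psi = \sum [A_n \cos(\omega_n \tau) + B_n \sin(\omega_n \tau)] \sin(n\xi)$, $\omega_n = n/2$. From ICs ($B_n$ = velocity coefficient / $\omega_n$): $A_1=-2, A_4=-1, B_3=1$.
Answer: $\psi(\xi, \tau) = \sin(3 \tau/2) \sin(3 \xi) - 2 \sin(\xi) \cos(\tau/2) -  \sin(4 \xi) \cos(2 \tau)$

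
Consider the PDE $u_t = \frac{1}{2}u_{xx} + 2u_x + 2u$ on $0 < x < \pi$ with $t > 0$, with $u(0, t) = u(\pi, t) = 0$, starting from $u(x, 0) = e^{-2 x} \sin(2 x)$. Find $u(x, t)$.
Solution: Substitute $u = e^{-2x}w$, i.e. $w = e^{2x}u$.
By the product rule, $u_x = e^{-2x}(w_x - 2w)$, $u_{xx} = e^{-2x}(w_{xx} - 4w_x + 4w)$, $u_t = e^{-2x}w_t$.
Substituting into the PDE and dividing by $e^{-2x}$: $w_t = \frac{1}{2}(w_{xx} - 4w_x + 4w) + 2(w_x - 2w) + 2w$.
The lower-order terms cancel, leaving the standard heat equation $w_t = \frac{1}{2}w_{xx}$.
Initial data for $w$: $w(x,0) = e^{2x}u(x,0) = \sin(2 x)$. The boundary conditions carry over: $w(0,t) = w(\pi,t) = 0$.
Solve for $w$:
  Using separation of variables $w = X(x)T(t)$:
  Eigenfunctions: $\sin(nx)$, $n = 1, 2, 3, \ldots$
  General solution: $w(x, t) = \sum c_n \sin(nx) e^{-n^2 t/2}$
  Matching $w(x,0) = \sin(2 x)$ term by term: $c_2=1$.
Hence $w(x,t) = e^{-2 t} \sin(2 x)$.
Transform back: $u(x,t) = e^{-2x}w(x,t)$.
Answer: $u(x, t) = e^{-2 t} e^{-2 x} \sin(2 x)$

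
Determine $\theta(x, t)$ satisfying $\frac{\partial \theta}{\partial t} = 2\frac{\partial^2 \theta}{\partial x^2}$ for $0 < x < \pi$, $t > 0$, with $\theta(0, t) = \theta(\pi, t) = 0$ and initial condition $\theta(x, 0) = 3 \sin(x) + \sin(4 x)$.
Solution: Using separation of variables $\theta = X(x)G(t)$:
Eigenfunctions: $\sin(nx)$, $n = 1, 2, 3, \ldots$
General solution: $\theta(x, t) = \sum c_n \sin(nx) e^{-2n^2 t}$
Matching $\theta(x,0) = 3 \sin(x) + \sin(4 x)$ term by term: $c_1=3, c_4=1$.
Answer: $\theta(x, t) = 3 e^{-2 t} \sin(x) + e^{-32 t} \sin(4 x)$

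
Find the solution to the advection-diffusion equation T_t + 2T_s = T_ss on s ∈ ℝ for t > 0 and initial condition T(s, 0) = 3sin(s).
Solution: Moving frame: η = s - 2t, σ = t, T = u(η,σ), so T_t = u_σ - 2u_η and T_ss = u_ηη.
Hence T_t + 2T_s = u_σ and the PDE becomes the heat equation u_σ = u_ηη on η ∈ ℝ.
Initial data: u(η,0) = T(η,0) = 3sin(η). Each mode sin(nη) decays as exp(-n²σ) on ℝ, so u(η,σ) = Σ c_n exp(-n²σ) sin(nη) with c_1=3: u(η,σ) = 3exp(-σ)sin(η).
Substituting back: T(s,t) = u(s - 2t, t).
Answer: T(s, t) = 3exp(-t)sin(s - 2t)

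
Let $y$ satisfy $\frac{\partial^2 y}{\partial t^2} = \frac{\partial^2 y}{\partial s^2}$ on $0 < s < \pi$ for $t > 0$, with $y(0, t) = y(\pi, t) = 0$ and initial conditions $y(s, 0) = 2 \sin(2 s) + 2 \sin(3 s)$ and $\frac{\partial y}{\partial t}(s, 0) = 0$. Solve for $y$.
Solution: Separating variables: $y = \sum [A_n \cos(\omega_n t) + B_n \sin(\omega_n t)] \sin(ns)$, $\omega_n = n$. From ICs: $A_2=2, A_3=2$.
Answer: $y(s, t) = 2 \sin(2 s) \cos(2 t) + 2 \sin(3 s) \cos(3 t)$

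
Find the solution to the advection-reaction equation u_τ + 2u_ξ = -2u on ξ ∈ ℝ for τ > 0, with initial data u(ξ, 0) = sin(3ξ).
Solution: Substitute u = exp(-2τ)w.
Then u_τ = exp(-2τ)(w_τ - 2w), u_ξ = exp(-2τ)w_ξ; substituting and dividing by exp(-2τ), the lower-order terms cancel: w_τ + 2w_ξ = 0 (standard advection equation).
Data for w: w(ξ,0) = u(ξ,0) = sin(3ξ).
By characteristics (dξ/dτ = 2), w(ξ,τ) = f(ξ - 2τ) with f = w(·, 0).
So w(ξ,τ) = sin(3ξ - 6τ), and u(ξ,τ) = exp(-2τ)w(ξ,τ).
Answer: u(ξ, τ) = exp(-2τ)sin(3ξ - 6τ)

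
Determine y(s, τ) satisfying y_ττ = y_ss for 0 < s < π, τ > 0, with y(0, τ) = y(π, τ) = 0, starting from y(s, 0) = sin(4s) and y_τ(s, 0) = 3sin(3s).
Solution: Using separation of variables y = X(s)T(τ):
Eigenfunctions: sin(ns), n = 1, 2, 3, ...
General solution: y(s, τ) = Σ [A_n cos(n τ) + B_n sin(n τ)] sin(ns)
From y(s,0) = sin(4s): A_4=1. From y_τ(s,0) = 3sin(3s), using y_τ(s,0) = Σ ω_n B_n sin(ns) with ω_n = n: B_3 = 3/3 = 1.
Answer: y(s, τ) = sin(3s)sin(3τ) + sin(4s)cos(4τ)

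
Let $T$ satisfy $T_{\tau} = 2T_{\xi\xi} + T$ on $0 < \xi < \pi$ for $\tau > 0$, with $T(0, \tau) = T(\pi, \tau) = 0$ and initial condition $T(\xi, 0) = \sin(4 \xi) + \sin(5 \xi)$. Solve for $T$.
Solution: Substitute $T = e^{\tau}u$, i.e. $u = e^{-\tau}T$.
By the product rule, $T_{\tau} = e^{\tau}(u_{\tau} + u)$, $T_{\xi\xi} = e^{\tau}u_{\xi\xi}$.
Substituting into the PDE and dividing by $e^{\tau}$: $u_{\tau} + u = 2u_{\xi\xi} + u$.
The lower-order terms cancel, leaving the standard heat equation $u_{\tau} = 2u_{\xi\xi}$.
Initial data for $u$: $u(\xi,0) = T(\xi,0) = \sin(4 \xi) + \sin(5 \xi)$. The boundary conditions carry over: $u(0,\tau) = u(\pi,\tau) = 0$.
Solve for $u$:
  Using separation of variables $u = X(\xi)G(\tau)$:
  Eigenfunctions: $\sin(n\xi)$, $n = 1, 2, 3, \ldots$
  General solution: $u(\xi, \tau) = \sum c_n \sin(n\xi) e^{-2n^2 \tau}$
  Matching $u(\xi,0) = \sin(4 \xi) + \sin(5 \xi)$ term by term: $c_4=1, c_5=1$.
Hence $u(\xi,\tau) = e^{-32 \tau} \sin(4 \xi) + e^{-50 \tau} \sin(5 \xi)$.
Transform back: $T(\xi,\tau) = e^{\tau}u(\xi,\tau)$.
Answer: $T(\xi, \tau) = e^{-31 \tau} \sin(4 \xi) + e^{-49 \tau} \sin(5 \xi)$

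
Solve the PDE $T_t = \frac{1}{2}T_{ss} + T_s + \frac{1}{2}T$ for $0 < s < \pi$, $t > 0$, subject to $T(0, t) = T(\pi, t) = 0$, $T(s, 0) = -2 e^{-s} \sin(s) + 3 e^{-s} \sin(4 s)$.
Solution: Substitute $T = e^{-s}u$, i.e. $u = e^{s}T$.
By the product rule, $T_s = e^{-s}(u_s - u)$, $T_{ss} = e^{-s}(u_{ss} - 2u_s + u)$, $T_t = e^{-s}u_t$.
Substituting into the PDE and dividing by $e^{-s}$: $u_t = \frac{1}{2}(u_{ss} - 2u_s + u) + (u_s - u) + \frac{1}{2}u$.
The lower-order terms cancel, leaving the standard heat equation $u_t = \frac{1}{2}u_{ss}$.
Initial data for $u$: $u(s,0) = e^{s}T(s,0) = -2 \sin(s) + 3 \sin(4 s)$. The boundary conditions carry over: $u(0,t) = u(\pi,t) = 0$.
Solve for $u$:
  Using separation of variables $u = X(s)G(t)$:
  Eigenfunctions: $\sin(ns)$, $n = 1, 2, 3, \ldots$
  General solution: $u(s, t) = \sum c_n \sin(ns) e^{-n^2 t/2}$
  Matching $u(s,0) = -2 \sin(s) + 3 \sin(4 s)$ term by term: $c_1=-2, c_4=3$.
Hence $u(s,t) = 3 e^{-8 t} \sin(4 s) - 2 e^{-t/2} \sin(s)$.
Transform back: $T(s,t) = e^{-s}u(s,t)$.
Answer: $T(s, t) = 3 e^{-s} e^{-8 t} \sin(4 s) - 2 e^{-s} e^{-t/2} \sin(s)$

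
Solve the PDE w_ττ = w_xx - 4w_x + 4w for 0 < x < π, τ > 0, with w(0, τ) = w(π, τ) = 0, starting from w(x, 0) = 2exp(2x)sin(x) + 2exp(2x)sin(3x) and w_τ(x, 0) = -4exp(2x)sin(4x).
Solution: Substitute w = exp(2x)u.
Then w_x = exp(2x)(u_x + 2u), w_xx = exp(2x)(u_xx + 4u_x + 4u), w_ττ = exp(2x)u_ττ; substituting and dividing by exp(2x), the lower-order terms cancel: u_ττ = u_xx (standard wave equation).
Data for u: u(x,0) = exp(-2x)w(x,0) = 2sin(x) + 2sin(3x); u_τ(x,0) = exp(-2x)w_τ(x,0) = -4sin(4x). The boundary conditions carry over: u(0,τ) = u(π,τ) = 0.
Separating variables: u = Σ [A_n cos(ω_n τ) + B_n sin(ω_n τ)] sin(nx), ω_n = n. From ICs (B_n = velocity coefficient / ω_n): A_1=2, A_3=2, B_4=-1.
So u(x,τ) = 2sin(x)cos(τ) + 2sin(3x)cos(3τ) - sin(4x)sin(4τ), and w(x,τ) = exp(2x)u(x,τ).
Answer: w(x, τ) = 2exp(2x)sin(x)cos(τ) + 2exp(2x)sin(3x)cos(3τ) - exp(2x)sin(4x)sin(4τ)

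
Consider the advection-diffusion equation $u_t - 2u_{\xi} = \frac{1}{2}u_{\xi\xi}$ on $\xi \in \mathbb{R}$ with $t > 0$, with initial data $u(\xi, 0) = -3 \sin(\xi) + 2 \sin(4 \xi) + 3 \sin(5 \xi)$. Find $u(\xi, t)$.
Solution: Moving frame: $\eta = \xi + 2t$, $\sigma = t$, $u = w(\eta,\sigma)$, so $u_t = w_{\sigma} + 2w_{\eta}$ and $u_{\xi\xi} = w_{\eta\eta}$.
Hence $u_t - 2u_{\xi} = w_{\sigma}$ and the PDE becomes the heat equation $w_{\sigma} = \frac{1}{2}w_{\eta\eta}$ on $\eta \in \mathbb{R}$.
Initial data: $w(\eta,0) = u(\eta,0) = -3 \sin(\eta) + 2 \sin(4 \eta) + 3 \sin(5 \eta)$. Each mode $\sin(n\eta)$ decays as $e^{-n^2\sigma/2}$ on $\mathbb{R}$, so $w(\eta,\sigma) = \sum c_n e^{-n^2\sigma/2} \sin(n\eta)$ with $c_1=-3, c_4=2, c_5=3$: $w(\eta,\sigma) = 2 e^{-8 \sigma} \sin(4 \eta) - 3 e^{-\sigma/2} \sin(\eta) + 3 e^{-25 \sigma/2} \sin(5 \eta)$.
Substituting back: $u(\xi,t) = w(\xi + 2t, t)$.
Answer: $u(\xi, t) = 2 e^{-8 t} \sin(4 \xi + 8 t) - 3 e^{-t/2} \sin(\xi + 2 t) + 3 e^{-25 t/2} \sin(5 \xi + 10 t)$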